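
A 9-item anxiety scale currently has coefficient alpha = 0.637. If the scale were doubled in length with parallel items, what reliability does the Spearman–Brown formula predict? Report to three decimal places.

Length factor m = 2
α' = m·α / (1 + (m−1)·α)
   = 2 × 0.637 / (1 + (2 − 1) × 0.637)
   = 1.2740 / 1.6370 = 0.778

predicted reliability = 0.778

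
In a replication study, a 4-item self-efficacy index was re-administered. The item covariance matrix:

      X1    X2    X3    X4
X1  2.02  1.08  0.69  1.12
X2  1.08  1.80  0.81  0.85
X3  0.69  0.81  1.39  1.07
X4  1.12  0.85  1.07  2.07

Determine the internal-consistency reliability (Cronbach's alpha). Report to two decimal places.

Cronbach's alpha = 0.81

Σσ²ᵢ = 2.02 + 1.80 + 1.39 + 2.07 = 7.28
Σ_{i<j} σ_ij = 5.62
total variance = 7.28 + 2 × 5.62 = 18.52
α = (k/(k−1))·(1 − Σσ²ᵢ/total variance) = (4/3)·(1 − 7.28/18.52) = 0.81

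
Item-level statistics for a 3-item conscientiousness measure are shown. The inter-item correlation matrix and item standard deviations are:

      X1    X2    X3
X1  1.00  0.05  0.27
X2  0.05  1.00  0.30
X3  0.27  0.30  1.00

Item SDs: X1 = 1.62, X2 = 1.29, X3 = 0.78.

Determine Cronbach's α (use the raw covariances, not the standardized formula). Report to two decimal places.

α = 0.35

Σσ²ᵢ = 1.62² + 1.29² + 0.78² = 4.8969
Covariances σ_ij = r_ij · s_i · s_j:
  σ(X1,X2) = 0.05 × 1.62 × 1.29 = 0.1045
  σ(X1,X3) = 0.27 × 1.62 × 0.78 = 0.3412
  σ(X2,X3) = 0.30 × 1.29 × 0.78 = 0.3019
σ²_T = Σσ²ᵢ + 2·Σσ_ij = 4.8969 + 2 × 0.7476 = 6.3921
α = (3/2)·(1 − 4.8969/6.3921) = 0.35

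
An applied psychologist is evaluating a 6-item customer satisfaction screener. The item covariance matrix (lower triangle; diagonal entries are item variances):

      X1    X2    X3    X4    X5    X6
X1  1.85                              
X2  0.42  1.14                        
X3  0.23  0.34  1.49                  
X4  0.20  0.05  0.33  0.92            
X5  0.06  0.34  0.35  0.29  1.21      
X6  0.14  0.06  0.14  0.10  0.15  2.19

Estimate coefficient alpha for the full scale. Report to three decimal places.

sum of item variances = 1.85 + 1.14 + 1.49 + 0.92 + 1.21 + 2.19 = 8.80
Σ_{i<j} σ_ij = 3.20
Var(T) = 8.80 + 2 × 3.20 = 15.20
α = (k/(k−1))·(1 − sum of item variances/Var(T)) = (6/5)·(1 − 8.80/15.20) = 0.505

coefficient alpha = 0.505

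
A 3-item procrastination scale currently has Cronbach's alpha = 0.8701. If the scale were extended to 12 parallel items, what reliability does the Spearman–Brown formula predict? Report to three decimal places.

predicted reliability = 0.964

Length factor m = 12/3 = 4.0000
α' = m·α / (1 + (m−1)·α)
   = 12/3 × 0.8701 / (1 + (12/3 − 1) × 0.8701)
   = 3.4804 / 3.6103 = 0.964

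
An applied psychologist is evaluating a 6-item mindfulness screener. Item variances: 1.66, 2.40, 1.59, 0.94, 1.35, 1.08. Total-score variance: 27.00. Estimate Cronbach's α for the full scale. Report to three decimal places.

Σσᵢ² = 1.66 + 2.40 + 1.59 + 0.94 + 1.35 + 1.08 = 9.02
α = (k/(k−1))·(1 − Σσᵢ²/Var(T)) = (6/5)·(1 − 9.02/27.00) = 0.799

α = 0.799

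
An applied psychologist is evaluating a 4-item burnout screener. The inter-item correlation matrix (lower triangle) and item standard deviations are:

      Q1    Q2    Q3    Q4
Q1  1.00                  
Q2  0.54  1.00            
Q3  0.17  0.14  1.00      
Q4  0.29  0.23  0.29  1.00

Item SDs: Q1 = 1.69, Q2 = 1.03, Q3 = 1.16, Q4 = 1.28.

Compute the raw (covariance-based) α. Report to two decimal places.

α = 0.60

Σσ²ᵢ = 1.69² + 1.03² + 1.16² + 1.28² = 6.9010
Covariances σ_ij = r_ij · s_i · s_j:
  σ(Q1,Q2) = 0.54 × 1.69 × 1.03 = 0.9400
  σ(Q1,Q3) = 0.17 × 1.69 × 1.16 = 0.3333
  σ(Q1,Q4) = 0.29 × 1.69 × 1.28 = 0.6273
  σ(Q2,Q3) = 0.14 × 1.03 × 1.16 = 0.1673
  σ(Q2,Q4) = 0.23 × 1.03 × 1.28 = 0.3032
  σ(Q3,Q4) = 0.29 × 1.16 × 1.28 = 0.4306
σ²_T = Σσ²ᵢ + 2·Σσ_ij = 6.9010 + 2 × 2.8017 = 12.5044
α = (4/3)·(1 − 6.9010/12.5044) = 0.60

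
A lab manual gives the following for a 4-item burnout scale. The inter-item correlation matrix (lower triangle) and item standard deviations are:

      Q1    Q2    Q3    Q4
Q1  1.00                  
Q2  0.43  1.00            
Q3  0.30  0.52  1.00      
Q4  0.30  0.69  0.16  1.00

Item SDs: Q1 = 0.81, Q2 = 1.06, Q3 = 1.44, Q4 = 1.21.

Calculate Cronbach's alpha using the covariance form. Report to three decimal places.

Σσ²ᵢ = 0.81² + 1.06² + 1.44² + 1.21² = 5.3174
Covariances σ_ij = r_ij · s_i · s_j:
  σ(Q1,Q2) = 0.43 × 0.81 × 1.06 = 0.3692
  σ(Q1,Q3) = 0.30 × 0.81 × 1.44 = 0.3499
  σ(Q1,Q4) = 0.30 × 0.81 × 1.21 = 0.2940
  σ(Q2,Q3) = 0.52 × 1.06 × 1.44 = 0.7937
  σ(Q2,Q4) = 0.69 × 1.06 × 1.21 = 0.8850
  σ(Q3,Q4) = 0.16 × 1.44 × 1.21 = 0.2788
σ²_T = Σσ²ᵢ + 2·Σσ_ij = 5.3174 + 2 × 2.9706 = 11.2586
α = (4/3)·(1 − 5.3174/11.2586) = 0.704

Cronbach's alpha = 0.704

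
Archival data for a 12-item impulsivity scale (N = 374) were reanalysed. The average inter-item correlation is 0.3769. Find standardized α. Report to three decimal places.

standardized α = 0.879

Standardized α = k·r̄ / (1 + (k−1)·r̄) = 12 × 0.3769 / (1 + 11 × 0.3769)
  = 4.5228 / 5.1459 = 0.879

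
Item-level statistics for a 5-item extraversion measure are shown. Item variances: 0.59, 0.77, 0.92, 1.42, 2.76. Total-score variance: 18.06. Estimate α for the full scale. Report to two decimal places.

α = 0.80

ΣVar(i) = 0.59 + 0.77 + 0.92 + 1.42 + 2.76 = 6.46
α = (k/(k−1))·(1 − ΣVar(i)/total variance) = (5/4)·(1 − 6.46/18.06) = 0.80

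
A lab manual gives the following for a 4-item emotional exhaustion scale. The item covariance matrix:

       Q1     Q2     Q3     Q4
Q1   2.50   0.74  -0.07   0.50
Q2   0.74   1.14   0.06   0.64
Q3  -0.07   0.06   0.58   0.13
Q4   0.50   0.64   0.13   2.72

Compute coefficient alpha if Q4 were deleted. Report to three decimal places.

α = 0.386

Remaining items: Q1, Q2, Q3 (k = 3).
ΣVar(i) = 2.50 + 1.14 + 0.58 = 4.22
Var(T) = 4.22 + 2 × 0.73 = 5.68
α (item deleted) = (3/2)·(1 − 4.22/5.68) = 0.386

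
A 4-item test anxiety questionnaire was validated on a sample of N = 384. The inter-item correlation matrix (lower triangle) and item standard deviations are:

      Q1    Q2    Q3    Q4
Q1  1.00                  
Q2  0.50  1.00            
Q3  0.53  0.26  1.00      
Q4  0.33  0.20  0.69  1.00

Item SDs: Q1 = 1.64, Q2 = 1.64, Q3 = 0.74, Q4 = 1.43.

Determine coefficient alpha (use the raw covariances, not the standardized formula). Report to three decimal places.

α = 0.690

Σσ²ᵢ = 1.64² + 1.64² + 0.74² + 1.43² = 7.9717
Covariances σ_ij = r_ij · s_i · s_j:
  σ(Q1,Q2) = 0.50 × 1.64 × 1.64 = 1.3448
  σ(Q1,Q3) = 0.53 × 1.64 × 0.74 = 0.6432
  σ(Q1,Q4) = 0.33 × 1.64 × 1.43 = 0.7739
  σ(Q2,Q3) = 0.26 × 1.64 × 0.74 = 0.3155
  σ(Q2,Q4) = 0.20 × 1.64 × 1.43 = 0.4690
  σ(Q3,Q4) = 0.69 × 0.74 × 1.43 = 0.7302
σ²_T = Σσ²ᵢ + 2·Σσ_ij = 7.9717 + 2 × 4.2766 = 16.5249
α = (4/3)·(1 − 7.9717/16.5249) = 0.690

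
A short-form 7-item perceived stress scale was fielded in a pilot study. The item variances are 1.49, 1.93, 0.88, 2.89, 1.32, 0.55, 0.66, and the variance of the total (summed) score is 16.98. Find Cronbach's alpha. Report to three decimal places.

α = 0.499

ΣVar(i) = 1.49 + 1.93 + 0.88 + 2.89 + 1.32 + 0.55 + 0.66 = 9.72
α = (k/(k−1))·(1 − ΣVar(i)/σ²_T) = (7/6)·(1 − 9.72/16.98) = 0.499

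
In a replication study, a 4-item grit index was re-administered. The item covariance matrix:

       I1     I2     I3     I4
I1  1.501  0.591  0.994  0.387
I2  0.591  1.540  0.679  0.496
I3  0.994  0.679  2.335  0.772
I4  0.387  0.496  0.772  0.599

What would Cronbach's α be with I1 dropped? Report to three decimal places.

Cronbach's α = 0.698

Remaining items: I2, I3, I4 (k = 3).
ΣVar(i) = 1.540 + 2.335 + 0.599 = 4.474
Var(T) = 4.474 + 2 × 1.947 = 8.368
α (item deleted) = (3/2)·(1 − 4.474/8.368) = 0.698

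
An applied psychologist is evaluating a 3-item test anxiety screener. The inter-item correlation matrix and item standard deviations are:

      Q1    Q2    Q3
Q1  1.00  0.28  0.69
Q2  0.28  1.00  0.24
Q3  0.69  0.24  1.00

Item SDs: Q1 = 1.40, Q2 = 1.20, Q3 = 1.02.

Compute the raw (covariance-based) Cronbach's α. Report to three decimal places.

Cronbach's α = 0.661

Σσ²ᵢ = 1.40² + 1.20² + 1.02² = 4.4404
Covariances σ_ij = r_ij · s_i · s_j:
  σ(Q1,Q2) = 0.28 × 1.40 × 1.20 = 0.4704
  σ(Q1,Q3) = 0.69 × 1.40 × 1.02 = 0.9853
  σ(Q2,Q3) = 0.24 × 1.20 × 1.02 = 0.2938
σ²_T = Σσ²ᵢ + 2·Σσ_ij = 4.4404 + 2 × 1.7495 = 7.9394
α = (3/2)·(1 − 4.4404/7.9394) = 0.661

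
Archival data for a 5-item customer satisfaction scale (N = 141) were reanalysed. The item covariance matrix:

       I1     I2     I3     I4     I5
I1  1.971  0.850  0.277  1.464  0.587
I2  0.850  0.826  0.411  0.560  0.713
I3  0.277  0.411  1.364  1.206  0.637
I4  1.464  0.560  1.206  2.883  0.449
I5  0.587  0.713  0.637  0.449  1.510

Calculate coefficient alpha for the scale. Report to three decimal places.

α = 0.782

Σσᵢ² = 1.971 + 0.826 + 1.364 + 2.883 + 1.510 = 8.554
Σ_{i<j} σ_ij = 7.154
Var(T) = 8.554 + 2 × 7.154 = 22.862
α = (k/(k−1))·(1 − Σσᵢ²/Var(T)) = (5/4)·(1 − 8.554/22.862) = 0.782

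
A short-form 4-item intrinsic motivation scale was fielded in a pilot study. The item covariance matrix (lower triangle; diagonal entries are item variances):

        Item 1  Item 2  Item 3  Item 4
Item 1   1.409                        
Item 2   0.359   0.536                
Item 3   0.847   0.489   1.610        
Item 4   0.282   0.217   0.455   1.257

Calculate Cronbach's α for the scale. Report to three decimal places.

α = 0.699

ΣVar(i) = 1.409 + 0.536 + 1.610 + 1.257 = 4.812
Sum of the distinct covariances = 2.649
total variance = 4.812 + 2 × 2.649 = 10.110
α = (k/(k−1))·(1 − ΣVar(i)/total variance) = (4/3)·(1 − 4.812/10.110) = 0.699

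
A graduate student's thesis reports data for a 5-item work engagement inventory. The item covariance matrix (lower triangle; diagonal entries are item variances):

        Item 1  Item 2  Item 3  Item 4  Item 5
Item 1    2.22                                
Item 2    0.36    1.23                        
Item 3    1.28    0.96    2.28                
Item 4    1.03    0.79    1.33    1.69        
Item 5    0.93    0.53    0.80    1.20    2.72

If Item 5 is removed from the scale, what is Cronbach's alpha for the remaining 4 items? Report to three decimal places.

Cronbach's alpha = 0.810

Remaining items: Item 1, Item 2, Item 3, Item 4 (k = 4).
Σσ²ᵢ = 2.22 + 1.23 + 2.28 + 1.69 = 7.42
σ²_T = 7.42 + 2 × 5.75 = 18.92
α (item deleted) = (4/3)·(1 − 7.42/18.92) = 0.810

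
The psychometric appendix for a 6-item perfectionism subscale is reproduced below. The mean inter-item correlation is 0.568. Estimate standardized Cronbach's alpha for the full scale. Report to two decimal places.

Standardized α = k·r̄ / (1 + (k−1)·r̄) = 6 × 0.568 / (1 + 5 × 0.568)
  = 3.4080 / 3.8400 = 0.89

α = 0.89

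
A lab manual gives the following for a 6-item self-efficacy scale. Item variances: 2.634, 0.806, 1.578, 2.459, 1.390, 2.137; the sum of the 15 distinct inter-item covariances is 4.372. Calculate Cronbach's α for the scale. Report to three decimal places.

sum of item variances = 2.634 + 0.806 + 1.578 + 2.459 + 1.390 + 2.137 = 11.004
Sum of distinct covariances = 4.372
σ²_total = sum of item variances + 2·Σcov = 11.004 + 2 × 4.372 = 19.748
α = (6/5)·(1 − 11.004/19.748) = 0.531

α = 0.531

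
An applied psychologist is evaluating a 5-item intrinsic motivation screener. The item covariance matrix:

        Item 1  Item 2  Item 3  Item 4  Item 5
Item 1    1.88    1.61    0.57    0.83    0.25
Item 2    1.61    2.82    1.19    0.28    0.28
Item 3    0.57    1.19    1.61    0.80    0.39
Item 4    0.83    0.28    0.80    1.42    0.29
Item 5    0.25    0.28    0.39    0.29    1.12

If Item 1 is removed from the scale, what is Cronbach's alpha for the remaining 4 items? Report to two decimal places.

α = 0.64

Remaining items: Item 2, Item 3, Item 4, Item 5 (k = 4).
sum of item variances = 2.82 + 1.61 + 1.42 + 1.12 = 6.97
Var(T) = 6.97 + 2 × 3.23 = 13.43
α (item deleted) = (4/3)·(1 − 6.97/13.43) = 0.64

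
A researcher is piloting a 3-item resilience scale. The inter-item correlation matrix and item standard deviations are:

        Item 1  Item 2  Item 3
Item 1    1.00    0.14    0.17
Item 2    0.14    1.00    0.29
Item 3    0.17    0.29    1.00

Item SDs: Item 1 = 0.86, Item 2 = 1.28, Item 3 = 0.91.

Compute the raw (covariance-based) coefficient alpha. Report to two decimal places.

Σσ²ᵢ = 0.86² + 1.28² + 0.91² = 3.2061
Covariances σ_ij = r_ij · s_i · s_j:
  σ(Item 1,Item 2) = 0.14 × 0.86 × 1.28 = 0.1541
  σ(Item 1,Item 3) = 0.17 × 0.86 × 0.91 = 0.1330
  σ(Item 2,Item 3) = 0.29 × 1.28 × 0.91 = 0.3378
σ²_T = Σσ²ᵢ + 2·Σσ_ij = 3.2061 + 2 × 0.6249 = 4.4559
α = (3/2)·(1 − 3.2061/4.4559) = 0.42

coefficient alpha = 0.42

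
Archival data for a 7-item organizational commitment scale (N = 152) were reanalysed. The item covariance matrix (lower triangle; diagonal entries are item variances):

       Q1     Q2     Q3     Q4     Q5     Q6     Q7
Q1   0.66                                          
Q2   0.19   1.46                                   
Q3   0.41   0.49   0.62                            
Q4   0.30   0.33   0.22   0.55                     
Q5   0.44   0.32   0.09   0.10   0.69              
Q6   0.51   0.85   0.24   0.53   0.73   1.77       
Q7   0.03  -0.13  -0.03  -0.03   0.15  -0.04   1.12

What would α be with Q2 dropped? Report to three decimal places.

α = 0.689

Remaining items: Q1, Q3, Q4, Q5, Q6, Q7 (k = 6).
Σσ²ᵢ = 0.66 + 0.62 + 0.55 + 0.69 + 1.77 + 1.12 = 5.41
σ²_T = 5.41 + 2 × 3.65 = 12.71
α (item deleted) = (6/5)·(1 − 5.41/12.71) = 0.689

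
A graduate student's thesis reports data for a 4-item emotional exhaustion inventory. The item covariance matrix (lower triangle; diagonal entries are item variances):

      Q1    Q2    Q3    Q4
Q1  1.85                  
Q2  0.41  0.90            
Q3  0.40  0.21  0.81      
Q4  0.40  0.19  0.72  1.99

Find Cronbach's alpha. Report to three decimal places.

Cronbach's alpha = 0.609

sum of item variances = 1.85 + 0.90 + 0.81 + 1.99 = 5.55
Sum of off-diagonal covariances = 2.33
σ²_total = 5.55 + 2 × 2.33 = 10.21
α = (k/(k−1))·(1 − sum of item variances/σ²_total) = (4/3)·(1 − 5.55/10.21) = 0.609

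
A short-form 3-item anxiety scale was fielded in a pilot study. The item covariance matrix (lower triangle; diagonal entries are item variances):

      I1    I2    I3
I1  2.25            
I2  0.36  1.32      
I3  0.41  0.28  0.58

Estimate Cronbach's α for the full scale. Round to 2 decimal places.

ΣVar(i) = 2.25 + 1.32 + 0.58 = 4.15
Sum of the distinct covariances = 1.05
Var(T) = 4.15 + 2 × 1.05 = 6.25
α = (k/(k−1))·(1 − ΣVar(i)/Var(T)) = (3/2)·(1 − 4.15/6.25) = 0.50

Cronbach's α = 0.50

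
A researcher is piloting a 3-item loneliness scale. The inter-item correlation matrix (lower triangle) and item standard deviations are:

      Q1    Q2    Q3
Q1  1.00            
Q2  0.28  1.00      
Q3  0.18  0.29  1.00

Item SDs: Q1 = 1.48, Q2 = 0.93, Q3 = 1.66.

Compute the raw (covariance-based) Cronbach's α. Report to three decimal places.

Σσ²ᵢ = 1.48² + 0.93² + 1.66² = 5.8109
Covariances σ_ij = r_ij · s_i · s_j:
  σ(Q1,Q2) = 0.28 × 1.48 × 0.93 = 0.3854
  σ(Q1,Q3) = 0.18 × 1.48 × 1.66 = 0.4422
  σ(Q2,Q3) = 0.29 × 0.93 × 1.66 = 0.4477
σ²_T = Σσ²ᵢ + 2·Σσ_ij = 5.8109 + 2 × 1.2753 = 8.3615
α = (3/2)·(1 − 5.8109/8.3615) = 0.458

α = 0.458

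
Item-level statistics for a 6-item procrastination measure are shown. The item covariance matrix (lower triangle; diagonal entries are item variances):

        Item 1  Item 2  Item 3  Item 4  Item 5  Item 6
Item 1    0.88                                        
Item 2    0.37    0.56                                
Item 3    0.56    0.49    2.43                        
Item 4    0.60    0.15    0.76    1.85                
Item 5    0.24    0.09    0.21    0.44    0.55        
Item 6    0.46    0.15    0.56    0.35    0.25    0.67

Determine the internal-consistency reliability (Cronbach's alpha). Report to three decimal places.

ΣVar(i) = 0.88 + 0.56 + 2.43 + 1.85 + 0.55 + 0.67 = 6.94
Σ_{i<j} σ_ij = 5.68
Var(T) = 6.94 + 2 × 5.68 = 18.30
α = (k/(k−1))·(1 − ΣVar(i)/Var(T)) = (6/5)·(1 − 6.94/18.30) = 0.745

Cronbach's alpha = 0.745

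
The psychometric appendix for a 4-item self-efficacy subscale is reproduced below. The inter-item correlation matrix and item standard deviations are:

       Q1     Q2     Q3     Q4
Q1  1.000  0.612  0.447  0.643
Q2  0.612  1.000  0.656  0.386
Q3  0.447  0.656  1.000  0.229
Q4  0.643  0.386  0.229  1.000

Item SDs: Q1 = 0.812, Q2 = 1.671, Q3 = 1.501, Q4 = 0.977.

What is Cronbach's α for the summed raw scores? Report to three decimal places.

Σσ²ᵢ = 0.812² + 1.671² + 1.501² + 0.977² = 6.6591
Covariances σ_ij = r_ij · s_i · s_j:
  σ(Q1,Q2) = 0.612 × 0.812 × 1.671 = 0.8304
  σ(Q1,Q3) = 0.447 × 0.812 × 1.501 = 0.5448
  σ(Q1,Q4) = 0.643 × 0.812 × 0.977 = 0.5101
  σ(Q2,Q3) = 0.656 × 1.671 × 1.501 = 1.6454
  σ(Q2,Q4) = 0.386 × 1.671 × 0.977 = 0.6302
  σ(Q3,Q4) = 0.229 × 1.501 × 0.977 = 0.3358
σ²_T = Σσ²ᵢ + 2·Σσ_ij = 6.6591 + 2 × 4.4967 = 15.6525
α = (4/3)·(1 − 6.6591/15.6525) = 0.766

α = 0.766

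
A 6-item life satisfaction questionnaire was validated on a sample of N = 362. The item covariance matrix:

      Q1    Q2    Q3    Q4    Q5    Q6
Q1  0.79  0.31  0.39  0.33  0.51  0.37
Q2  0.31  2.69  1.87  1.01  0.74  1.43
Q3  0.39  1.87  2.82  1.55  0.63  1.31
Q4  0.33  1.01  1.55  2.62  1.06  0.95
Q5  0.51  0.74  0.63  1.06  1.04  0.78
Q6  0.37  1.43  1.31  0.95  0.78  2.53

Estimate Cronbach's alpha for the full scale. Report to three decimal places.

α = 0.815

Σσ²ᵢ = 0.79 + 2.69 + 2.82 + 2.62 + 1.04 + 2.53 = 12.49
Sum of off-diagonal covariances = 13.24
total variance = 12.49 + 2 × 13.24 = 38.97
α = (k/(k−1))·(1 − Σσ²ᵢ/total variance) = (6/5)·(1 − 12.49/38.97) = 0.815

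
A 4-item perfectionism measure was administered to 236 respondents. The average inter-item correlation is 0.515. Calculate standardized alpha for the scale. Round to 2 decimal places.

Standardized α = k·r̄ / (1 + (k−1)·r̄) = 4 × 0.515 / (1 + 3 × 0.515)
  = 2.0600 / 2.5450 = 0.81

standardized alpha = 0.81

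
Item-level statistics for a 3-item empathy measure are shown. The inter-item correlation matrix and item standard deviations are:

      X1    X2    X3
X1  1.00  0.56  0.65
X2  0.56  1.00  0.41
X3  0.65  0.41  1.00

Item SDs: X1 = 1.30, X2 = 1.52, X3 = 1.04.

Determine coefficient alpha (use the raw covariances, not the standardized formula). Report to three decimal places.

Σσ²ᵢ = 1.30² + 1.52² + 1.04² = 5.0820
Covariances σ_ij = r_ij · s_i · s_j:
  σ(X1,X2) = 0.56 × 1.30 × 1.52 = 1.1066
  σ(X1,X3) = 0.65 × 1.30 × 1.04 = 0.8788
  σ(X2,X3) = 0.41 × 1.52 × 1.04 = 0.6481
σ²_T = Σσ²ᵢ + 2·Σσ_ij = 5.0820 + 2 × 2.6335 = 10.3490
α = (3/2)·(1 − 5.0820/10.3490) = 0.763

α = 0.763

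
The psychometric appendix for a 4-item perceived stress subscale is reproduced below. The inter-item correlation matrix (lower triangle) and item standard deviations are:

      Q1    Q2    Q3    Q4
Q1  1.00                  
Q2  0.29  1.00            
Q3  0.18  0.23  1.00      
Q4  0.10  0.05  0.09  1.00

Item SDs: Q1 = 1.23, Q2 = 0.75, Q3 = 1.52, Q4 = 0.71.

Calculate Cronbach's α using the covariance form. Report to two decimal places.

α = 0.41

Σσ²ᵢ = 1.23² + 0.75² + 1.52² + 0.71² = 4.8899
Covariances σ_ij = r_ij · s_i · s_j:
  σ(Q1,Q2) = 0.29 × 1.23 × 0.75 = 0.2675
  σ(Q1,Q3) = 0.18 × 1.23 × 1.52 = 0.3365
  σ(Q1,Q4) = 0.10 × 1.23 × 0.71 = 0.0873
  σ(Q2,Q3) = 0.23 × 0.75 × 1.52 = 0.2622
  σ(Q2,Q4) = 0.05 × 0.75 × 0.71 = 0.0266
  σ(Q3,Q4) = 0.09 × 1.52 × 0.71 = 0.0971
σ²_T = Σσ²ᵢ + 2·Σσ_ij = 4.8899 + 2 × 1.0772 = 7.0443
α = (4/3)·(1 − 4.8899/7.0443) = 0.41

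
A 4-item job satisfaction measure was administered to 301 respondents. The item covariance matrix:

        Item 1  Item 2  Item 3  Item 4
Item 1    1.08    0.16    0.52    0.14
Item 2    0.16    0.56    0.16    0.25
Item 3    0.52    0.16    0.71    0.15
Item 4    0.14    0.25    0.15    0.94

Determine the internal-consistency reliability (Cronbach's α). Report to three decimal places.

Cronbach's α = 0.608

Σσᵢ² = 1.08 + 0.56 + 0.71 + 0.94 = 3.29
Sum of the distinct covariances = 1.38
σ²_total = 3.29 + 2 × 1.38 = 6.05
α = (k/(k−1))·(1 − Σσᵢ²/σ²_total) = (4/3)·(1 − 3.29/6.05) = 0.608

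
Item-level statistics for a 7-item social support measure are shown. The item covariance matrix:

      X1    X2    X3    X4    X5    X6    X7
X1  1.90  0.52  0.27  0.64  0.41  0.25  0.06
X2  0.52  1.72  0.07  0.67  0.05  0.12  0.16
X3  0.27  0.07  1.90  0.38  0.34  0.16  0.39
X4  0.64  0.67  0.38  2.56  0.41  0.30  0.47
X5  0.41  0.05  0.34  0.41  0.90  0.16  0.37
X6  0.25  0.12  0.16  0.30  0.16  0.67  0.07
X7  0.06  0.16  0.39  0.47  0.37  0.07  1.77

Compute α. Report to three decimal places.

α = 0.611

Σσᵢ² = 1.90 + 1.72 + 1.90 + 2.56 + 0.90 + 0.67 + 1.77 = 11.42
Sum of off-diagonal covariances = 6.27
σ²_T = 11.42 + 2 × 6.27 = 23.96
α = (k/(k−1))·(1 − Σσᵢ²/σ²_T) = (7/6)·(1 − 11.42/23.96) = 0.611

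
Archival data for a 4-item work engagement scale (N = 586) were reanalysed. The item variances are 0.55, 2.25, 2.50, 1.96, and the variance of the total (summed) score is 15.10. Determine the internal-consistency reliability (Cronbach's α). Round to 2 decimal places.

sum of item variances = 0.55 + 2.25 + 2.50 + 1.96 = 7.26
α = (k/(k−1))·(1 − sum of item variances/σ²_T) = (4/3)·(1 − 7.26/15.10) = 0.69

Cronbach's α = 0.69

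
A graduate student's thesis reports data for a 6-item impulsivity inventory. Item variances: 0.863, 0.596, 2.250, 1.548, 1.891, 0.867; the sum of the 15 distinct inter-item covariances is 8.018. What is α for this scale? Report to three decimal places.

Σσ²ᵢ = 0.863 + 0.596 + 2.250 + 1.548 + 1.891 + 0.867 = 8.015
Sum of distinct covariances = 8.018
Var(T) = Σσ²ᵢ + 2·Σcov = 8.015 + 2 × 8.018 = 24.051
α = (6/5)·(1 − 8.015/24.051) = 0.800

α = 0.800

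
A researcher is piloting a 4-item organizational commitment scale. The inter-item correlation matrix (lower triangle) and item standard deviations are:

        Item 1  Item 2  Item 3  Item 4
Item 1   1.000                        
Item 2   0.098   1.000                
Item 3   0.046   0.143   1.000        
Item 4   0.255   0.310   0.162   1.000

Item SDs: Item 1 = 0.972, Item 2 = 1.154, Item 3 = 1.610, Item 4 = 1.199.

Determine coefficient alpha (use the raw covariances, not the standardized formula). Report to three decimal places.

coefficient alpha = 0.427

Σσ²ᵢ = 0.972² + 1.154² + 1.610² + 1.199² = 6.3062
Covariances σ_ij = r_ij · s_i · s_j:
  σ(Item 1,Item 2) = 0.098 × 0.972 × 1.154 = 0.1099
  σ(Item 1,Item 3) = 0.046 × 0.972 × 1.610 = 0.0720
  σ(Item 1,Item 4) = 0.255 × 0.972 × 1.199 = 0.2972
  σ(Item 2,Item 3) = 0.143 × 1.154 × 1.610 = 0.2657
  σ(Item 2,Item 4) = 0.310 × 1.154 × 1.199 = 0.4289
  σ(Item 3,Item 4) = 0.162 × 1.610 × 1.199 = 0.3127
σ²_T = Σσ²ᵢ + 2·Σσ_ij = 6.3062 + 2 × 1.4864 = 9.2790
α = (4/3)·(1 − 6.3062/9.2790) = 0.427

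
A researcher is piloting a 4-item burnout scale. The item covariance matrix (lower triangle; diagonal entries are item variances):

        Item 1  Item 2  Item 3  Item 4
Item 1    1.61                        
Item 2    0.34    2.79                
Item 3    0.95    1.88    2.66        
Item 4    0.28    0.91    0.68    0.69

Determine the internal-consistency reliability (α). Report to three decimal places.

sum of item variances = 1.61 + 2.79 + 2.66 + 0.69 = 7.75
Sum of the distinct covariances = 5.04
σ²_T = 7.75 + 2 × 5.04 = 17.83
α = (k/(k−1))·(1 − sum of item variances/σ²_T) = (4/3)·(1 − 7.75/17.83) = 0.754

α = 0.754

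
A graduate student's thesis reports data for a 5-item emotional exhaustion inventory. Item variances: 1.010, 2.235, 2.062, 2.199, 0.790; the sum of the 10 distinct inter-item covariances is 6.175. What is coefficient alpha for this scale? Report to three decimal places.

coefficient alpha = 0.748

ΣVar(i) = 1.010 + 2.235 + 2.062 + 2.199 + 0.790 = 8.296
Sum of distinct covariances = 6.175
σ²_T = ΣVar(i) + 2·Σcov = 8.296 + 2 × 6.175 = 20.646
α = (5/4)·(1 − 8.296/20.646) = 0.748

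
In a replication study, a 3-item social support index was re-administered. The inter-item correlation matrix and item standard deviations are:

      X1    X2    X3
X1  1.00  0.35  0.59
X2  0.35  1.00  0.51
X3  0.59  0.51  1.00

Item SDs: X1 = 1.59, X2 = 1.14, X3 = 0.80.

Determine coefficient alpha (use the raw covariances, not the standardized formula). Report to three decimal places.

α = 0.680

Σσ²ᵢ = 1.59² + 1.14² + 0.80² = 4.4677
Covariances σ_ij = r_ij · s_i · s_j:
  σ(X1,X2) = 0.35 × 1.59 × 1.14 = 0.6344
  σ(X1,X3) = 0.59 × 1.59 × 0.80 = 0.7505
  σ(X2,X3) = 0.51 × 1.14 × 0.80 = 0.4651
σ²_T = Σσ²ᵢ + 2·Σσ_ij = 4.4677 + 2 × 1.8500 = 8.1677
α = (3/2)·(1 − 4.4677/8.1677) = 0.680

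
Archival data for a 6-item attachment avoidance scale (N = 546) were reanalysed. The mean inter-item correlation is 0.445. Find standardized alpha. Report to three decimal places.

standardized alpha = 0.828

Standardized α = k·r̄ / (1 + (k−1)·r̄) = 6 × 0.445 / (1 + 5 × 0.445)
  = 2.6700 / 3.2250 = 0.828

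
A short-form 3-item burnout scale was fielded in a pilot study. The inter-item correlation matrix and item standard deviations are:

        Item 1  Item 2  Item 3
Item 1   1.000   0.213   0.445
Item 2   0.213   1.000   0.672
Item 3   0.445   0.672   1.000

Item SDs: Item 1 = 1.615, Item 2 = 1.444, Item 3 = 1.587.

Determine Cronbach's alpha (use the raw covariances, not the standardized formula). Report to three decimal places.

Σσ²ᵢ = 1.615² + 1.444² + 1.587² = 7.2119
Covariances σ_ij = r_ij · s_i · s_j:
  σ(Item 1,Item 2) = 0.213 × 1.615 × 1.444 = 0.4967
  σ(Item 1,Item 3) = 0.445 × 1.615 × 1.587 = 1.1405
  σ(Item 2,Item 3) = 0.672 × 1.444 × 1.587 = 1.5400
σ²_T = Σσ²ᵢ + 2·Σσ_ij = 7.2119 + 2 × 3.1772 = 13.5663
α = (3/2)·(1 − 7.2119/13.5663) = 0.703

α = 0.703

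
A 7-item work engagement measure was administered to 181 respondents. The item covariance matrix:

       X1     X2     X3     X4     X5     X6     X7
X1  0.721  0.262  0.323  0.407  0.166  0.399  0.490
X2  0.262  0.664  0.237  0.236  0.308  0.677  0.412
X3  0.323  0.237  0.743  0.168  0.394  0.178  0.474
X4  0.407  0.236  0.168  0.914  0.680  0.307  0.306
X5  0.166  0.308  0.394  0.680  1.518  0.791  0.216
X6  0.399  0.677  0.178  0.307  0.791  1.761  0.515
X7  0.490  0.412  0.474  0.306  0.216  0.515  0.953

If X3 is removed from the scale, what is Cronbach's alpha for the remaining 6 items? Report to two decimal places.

Remaining items: X1, X2, X4, X5, X6, X7 (k = 6).
ΣVar(i) = 0.721 + 0.664 + 0.914 + 1.518 + 1.761 + 0.953 = 6.531
total variance = 6.531 + 2 × 6.172 = 18.875
α (item deleted) = (6/5)·(1 − 6.531/18.875) = 0.78

Cronbach's alpha = 0.78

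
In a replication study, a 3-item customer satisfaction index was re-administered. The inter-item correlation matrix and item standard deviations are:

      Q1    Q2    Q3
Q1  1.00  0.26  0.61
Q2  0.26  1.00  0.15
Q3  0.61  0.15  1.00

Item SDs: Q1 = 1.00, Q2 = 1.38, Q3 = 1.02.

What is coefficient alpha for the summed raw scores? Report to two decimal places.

Σσ²ᵢ = 1.00² + 1.38² + 1.02² = 3.9448
Covariances σ_ij = r_ij · s_i · s_j:
  σ(Q1,Q2) = 0.26 × 1.00 × 1.38 = 0.3588
  σ(Q1,Q3) = 0.61 × 1.00 × 1.02 = 0.6222
  σ(Q2,Q3) = 0.15 × 1.38 × 1.02 = 0.2111
σ²_T = Σσ²ᵢ + 2·Σσ_ij = 3.9448 + 2 × 1.1921 = 6.3290
α = (3/2)·(1 − 3.9448/6.3290) = 0.57

α = 0.57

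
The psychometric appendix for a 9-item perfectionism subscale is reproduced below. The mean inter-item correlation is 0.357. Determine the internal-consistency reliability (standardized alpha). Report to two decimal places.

α = 0.83

Standardized α = k·r̄ / (1 + (k−1)·r̄) = 9 × 0.357 / (1 + 8 × 0.357)
  = 3.2130 / 3.8560 = 0.83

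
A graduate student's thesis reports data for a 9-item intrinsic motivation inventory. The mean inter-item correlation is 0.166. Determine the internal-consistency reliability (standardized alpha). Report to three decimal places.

α = 0.642

Standardized α = k·r̄ / (1 + (k−1)·r̄) = 9 × 0.166 / (1 + 8 × 0.166)
  = 1.4940 / 2.3280 = 0.642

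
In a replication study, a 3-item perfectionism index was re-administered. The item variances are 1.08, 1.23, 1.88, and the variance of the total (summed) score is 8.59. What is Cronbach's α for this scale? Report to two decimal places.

α = 0.77

sum of item variances = 1.08 + 1.23 + 1.88 = 4.19
α = (k/(k−1))·(1 − sum of item variances/σ²_T) = (3/2)·(1 − 4.19/8.59) = 0.77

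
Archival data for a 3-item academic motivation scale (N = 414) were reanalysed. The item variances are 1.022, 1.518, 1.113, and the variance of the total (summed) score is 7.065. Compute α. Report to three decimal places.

α = 0.724

Σσ²ᵢ = 1.022 + 1.518 + 1.113 = 3.653
α = (k/(k−1))·(1 − Σσ²ᵢ/total variance) = (3/2)·(1 − 3.653/7.065) = 0.724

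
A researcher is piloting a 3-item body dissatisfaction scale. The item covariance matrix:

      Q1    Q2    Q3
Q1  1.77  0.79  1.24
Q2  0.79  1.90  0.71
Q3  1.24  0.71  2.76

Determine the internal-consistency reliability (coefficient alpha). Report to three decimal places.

sum of item variances = 1.77 + 1.90 + 2.76 = 6.43
Σ_{i<j} σ_ij = 2.74
σ²_total = 6.43 + 2 × 2.74 = 11.91
α = (k/(k−1))·(1 − sum of item variances/σ²_total) = (3/2)·(1 − 6.43/11.91) = 0.690

coefficient alpha = 0.690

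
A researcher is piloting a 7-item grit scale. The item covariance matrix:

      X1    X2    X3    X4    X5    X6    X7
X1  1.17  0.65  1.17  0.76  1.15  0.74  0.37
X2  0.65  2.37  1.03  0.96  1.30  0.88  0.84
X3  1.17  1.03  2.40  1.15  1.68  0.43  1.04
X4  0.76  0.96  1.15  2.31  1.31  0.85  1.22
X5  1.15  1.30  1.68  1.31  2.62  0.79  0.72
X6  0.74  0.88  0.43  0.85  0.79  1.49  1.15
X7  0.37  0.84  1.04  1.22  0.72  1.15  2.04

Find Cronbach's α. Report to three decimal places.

α = 0.860

ΣVar(i) = 1.17 + 2.37 + 2.40 + 2.31 + 2.62 + 1.49 + 2.04 = 14.40
Sum of off-diagonal covariances = 20.19
total variance = 14.40 + 2 × 20.19 = 54.78
α = (k/(k−1))·(1 − ΣVar(i)/total variance) = (7/6)·(1 − 14.40/54.78) = 0.860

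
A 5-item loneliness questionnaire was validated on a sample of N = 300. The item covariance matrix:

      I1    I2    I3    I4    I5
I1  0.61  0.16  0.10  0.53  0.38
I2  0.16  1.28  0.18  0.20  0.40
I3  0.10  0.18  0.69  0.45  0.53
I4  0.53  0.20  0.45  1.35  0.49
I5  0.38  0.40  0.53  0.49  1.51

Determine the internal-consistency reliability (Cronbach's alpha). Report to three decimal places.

sum of item variances = 0.61 + 1.28 + 0.69 + 1.35 + 1.51 = 5.44
Sum of off-diagonal covariances = 3.42
Var(T) = 5.44 + 2 × 3.42 = 12.28
α = (k/(k−1))·(1 − sum of item variances/Var(T)) = (5/4)·(1 − 5.44/12.28) = 0.696

α = 0.696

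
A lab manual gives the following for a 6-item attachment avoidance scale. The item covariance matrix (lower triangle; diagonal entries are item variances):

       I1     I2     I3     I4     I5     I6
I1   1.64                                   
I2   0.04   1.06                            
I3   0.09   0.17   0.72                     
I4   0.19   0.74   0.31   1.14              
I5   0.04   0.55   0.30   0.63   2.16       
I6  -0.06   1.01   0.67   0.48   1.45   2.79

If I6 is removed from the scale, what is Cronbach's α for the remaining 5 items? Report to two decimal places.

Remaining items: I1, I2, I3, I4, I5 (k = 5).
ΣVar(i) = 1.64 + 1.06 + 0.72 + 1.14 + 2.16 = 6.72
σ²_total = 6.72 + 2 × 3.06 = 12.84
α (item deleted) = (5/4)·(1 − 6.72/12.84) = 0.60

α = 0.60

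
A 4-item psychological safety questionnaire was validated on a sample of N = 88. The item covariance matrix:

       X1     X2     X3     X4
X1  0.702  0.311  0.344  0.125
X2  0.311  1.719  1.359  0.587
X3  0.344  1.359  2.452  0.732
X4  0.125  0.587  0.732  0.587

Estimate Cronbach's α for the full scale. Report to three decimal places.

ΣVar(i) = 0.702 + 1.719 + 2.452 + 0.587 = 5.460
Sum of the distinct covariances = 3.458
Var(T) = 5.460 + 2 × 3.458 = 12.376
α = (k/(k−1))·(1 − ΣVar(i)/Var(T)) = (4/3)·(1 − 5.460/12.376) = 0.745

Cronbach's α = 0.745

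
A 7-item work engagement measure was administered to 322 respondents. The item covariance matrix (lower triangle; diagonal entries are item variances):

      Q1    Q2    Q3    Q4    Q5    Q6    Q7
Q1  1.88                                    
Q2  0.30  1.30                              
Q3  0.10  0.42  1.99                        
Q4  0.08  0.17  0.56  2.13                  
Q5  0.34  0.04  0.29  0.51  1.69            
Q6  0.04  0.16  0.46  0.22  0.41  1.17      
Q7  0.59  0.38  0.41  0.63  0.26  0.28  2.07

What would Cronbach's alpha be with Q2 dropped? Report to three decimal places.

Remaining items: Q1, Q3, Q4, Q5, Q6, Q7 (k = 6).
Σσ²ᵢ = 1.88 + 1.99 + 2.13 + 1.69 + 1.17 + 2.07 = 10.93
total variance = 10.93 + 2 × 5.18 = 21.29
α (item deleted) = (6/5)·(1 − 10.93/21.29) = 0.584

Cronbach's alpha = 0.584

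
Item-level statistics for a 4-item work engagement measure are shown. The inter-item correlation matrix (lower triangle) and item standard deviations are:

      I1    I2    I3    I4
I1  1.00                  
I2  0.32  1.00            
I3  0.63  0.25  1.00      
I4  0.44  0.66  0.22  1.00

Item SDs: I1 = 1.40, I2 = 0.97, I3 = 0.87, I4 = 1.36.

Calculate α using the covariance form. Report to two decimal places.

Σσ²ᵢ = 1.40² + 0.97² + 0.87² + 1.36² = 5.5074
Covariances σ_ij = r_ij · s_i · s_j:
  σ(I1,I2) = 0.32 × 1.40 × 0.97 = 0.4346
  σ(I1,I3) = 0.63 × 1.40 × 0.87 = 0.7673
  σ(I1,I4) = 0.44 × 1.40 × 1.36 = 0.8378
  σ(I2,I3) = 0.25 × 0.97 × 0.87 = 0.2110
  σ(I2,I4) = 0.66 × 0.97 × 1.36 = 0.8707
  σ(I3,I4) = 0.22 × 0.87 × 1.36 = 0.2603
σ²_T = Σσ²ᵢ + 2·Σσ_ij = 5.5074 + 2 × 3.3817 = 12.2708
α = (4/3)·(1 − 5.5074/12.2708) = 0.73

α = 0.73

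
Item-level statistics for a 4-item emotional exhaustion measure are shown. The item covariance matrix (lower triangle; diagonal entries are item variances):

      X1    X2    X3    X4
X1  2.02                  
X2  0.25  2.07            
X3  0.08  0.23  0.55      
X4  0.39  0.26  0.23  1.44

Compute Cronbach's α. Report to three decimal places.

Cronbach's α = 0.429

Σσᵢ² = 2.02 + 2.07 + 0.55 + 1.44 = 6.08
Sum of off-diagonal covariances = 1.44
total variance = 6.08 + 2 × 1.44 = 8.96
α = (k/(k−1))·(1 − Σσᵢ²/total variance) = (4/3)·(1 − 6.08/8.96) = 0.429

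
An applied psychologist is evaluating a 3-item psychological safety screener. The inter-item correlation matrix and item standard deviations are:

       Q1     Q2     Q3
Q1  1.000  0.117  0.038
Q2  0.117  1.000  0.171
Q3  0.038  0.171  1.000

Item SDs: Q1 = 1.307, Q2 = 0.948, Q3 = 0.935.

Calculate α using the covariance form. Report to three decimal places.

α = 0.247

Σσ²ᵢ = 1.307² + 0.948² + 0.935² = 3.4812
Covariances σ_ij = r_ij · s_i · s_j:
  σ(Q1,Q2) = 0.117 × 1.307 × 0.948 = 0.1450
  σ(Q1,Q3) = 0.038 × 1.307 × 0.935 = 0.0464
  σ(Q2,Q3) = 0.171 × 0.948 × 0.935 = 0.1516
σ²_T = Σσ²ᵢ + 2·Σσ_ij = 3.4812 + 2 × 0.3430 = 4.1672
α = (3/2)·(1 − 3.4812/4.1672) = 0.247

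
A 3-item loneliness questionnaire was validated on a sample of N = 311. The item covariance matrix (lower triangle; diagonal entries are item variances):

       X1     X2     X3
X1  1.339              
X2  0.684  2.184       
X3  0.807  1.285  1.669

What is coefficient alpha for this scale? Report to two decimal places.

α = 0.78

sum of item variances = 1.339 + 2.184 + 1.669 = 5.192
Σ_{i<j} σ_ij = 2.776
σ²_total = 5.192 + 2 × 2.776 = 10.744
α = (k/(k−1))·(1 − sum of item variances/σ²_total) = (3/2)·(1 − 5.192/10.744) = 0.78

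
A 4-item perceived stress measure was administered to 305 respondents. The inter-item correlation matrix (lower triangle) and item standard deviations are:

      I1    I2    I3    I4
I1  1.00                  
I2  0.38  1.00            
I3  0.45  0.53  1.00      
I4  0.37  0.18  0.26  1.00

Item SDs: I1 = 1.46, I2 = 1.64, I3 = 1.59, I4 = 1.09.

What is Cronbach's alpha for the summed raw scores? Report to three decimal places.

Σσ²ᵢ = 1.46² + 1.64² + 1.59² + 1.09² = 8.5374
Covariances σ_ij = r_ij · s_i · s_j:
  σ(I1,I2) = 0.38 × 1.46 × 1.64 = 0.9099
  σ(I1,I3) = 0.45 × 1.46 × 1.59 = 1.0446
  σ(I1,I4) = 0.37 × 1.46 × 1.09 = 0.5888
  σ(I2,I3) = 0.53 × 1.64 × 1.59 = 1.3820
  σ(I2,I4) = 0.18 × 1.64 × 1.09 = 0.3218
  σ(I3,I4) = 0.26 × 1.59 × 1.09 = 0.4506
σ²_T = Σσ²ᵢ + 2·Σσ_ij = 8.5374 + 2 × 4.6977 = 17.9328
α = (4/3)·(1 − 8.5374/17.9328) = 0.699

Cronbach's alpha = 0.699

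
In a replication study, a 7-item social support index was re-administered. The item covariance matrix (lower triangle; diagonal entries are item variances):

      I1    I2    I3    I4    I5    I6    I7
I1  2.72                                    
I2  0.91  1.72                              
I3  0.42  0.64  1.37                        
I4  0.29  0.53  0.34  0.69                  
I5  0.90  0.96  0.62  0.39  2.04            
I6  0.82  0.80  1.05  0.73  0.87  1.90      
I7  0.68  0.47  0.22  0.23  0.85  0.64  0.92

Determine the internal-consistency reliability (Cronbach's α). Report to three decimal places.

Cronbach's α = 0.819

ΣVar(i) = 2.72 + 1.72 + 1.37 + 0.69 + 2.04 + 1.90 + 0.92 = 11.36
Sum of off-diagonal covariances = 13.36
total variance = 11.36 + 2 × 13.36 = 38.08
α = (k/(k−1))·(1 − ΣVar(i)/total variance) = (7/6)·(1 − 11.36/38.08) = 0.819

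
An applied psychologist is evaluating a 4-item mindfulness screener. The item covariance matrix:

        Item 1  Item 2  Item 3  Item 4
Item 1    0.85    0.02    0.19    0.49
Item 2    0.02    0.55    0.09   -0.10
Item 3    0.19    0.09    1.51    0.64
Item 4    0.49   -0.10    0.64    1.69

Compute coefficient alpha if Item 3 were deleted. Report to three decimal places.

α = 0.315

Remaining items: Item 1, Item 2, Item 4 (k = 3).
ΣVar(i) = 0.85 + 0.55 + 1.69 = 3.09
total variance = 3.09 + 2 × 0.41 = 3.91
α (item deleted) = (3/2)·(1 − 3.09/3.91) = 0.315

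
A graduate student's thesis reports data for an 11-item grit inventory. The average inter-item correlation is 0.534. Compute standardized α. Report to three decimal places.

standardized α = 0.926

Standardized α = k·r̄ / (1 + (k−1)·r̄) = 11 × 0.534 / (1 + 10 × 0.534)
  = 5.8740 / 6.3400 = 0.926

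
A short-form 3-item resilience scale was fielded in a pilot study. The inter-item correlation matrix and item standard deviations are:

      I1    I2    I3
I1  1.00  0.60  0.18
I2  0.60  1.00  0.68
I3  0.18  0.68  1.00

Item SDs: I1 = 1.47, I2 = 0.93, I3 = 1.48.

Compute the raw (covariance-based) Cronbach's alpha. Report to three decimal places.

α = 0.677

Σσ²ᵢ = 1.47² + 0.93² + 1.48² = 5.2162
Covariances σ_ij = r_ij · s_i · s_j:
  σ(I1,I2) = 0.60 × 1.47 × 0.93 = 0.8203
  σ(I1,I3) = 0.18 × 1.47 × 1.48 = 0.3916
  σ(I2,I3) = 0.68 × 0.93 × 1.48 = 0.9360
σ²_T = Σσ²ᵢ + 2·Σσ_ij = 5.2162 + 2 × 2.1479 = 9.5120
α = (3/2)·(1 − 5.2162/9.5120) = 0.677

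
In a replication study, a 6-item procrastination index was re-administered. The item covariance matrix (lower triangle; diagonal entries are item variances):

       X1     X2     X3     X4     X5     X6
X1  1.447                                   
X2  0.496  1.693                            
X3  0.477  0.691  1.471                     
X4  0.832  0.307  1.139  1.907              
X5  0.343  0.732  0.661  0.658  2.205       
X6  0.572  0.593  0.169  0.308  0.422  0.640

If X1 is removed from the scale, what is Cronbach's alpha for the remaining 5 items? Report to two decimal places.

Remaining items: X2, X3, X4, X5, X6 (k = 5).
Σσᵢ² = 1.693 + 1.471 + 1.907 + 2.205 + 0.640 = 7.916
σ²_T = 7.916 + 2 × 5.680 = 19.276
α (item deleted) = (5/4)·(1 − 7.916/19.276) = 0.74

Cronbach's alpha = 0.74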